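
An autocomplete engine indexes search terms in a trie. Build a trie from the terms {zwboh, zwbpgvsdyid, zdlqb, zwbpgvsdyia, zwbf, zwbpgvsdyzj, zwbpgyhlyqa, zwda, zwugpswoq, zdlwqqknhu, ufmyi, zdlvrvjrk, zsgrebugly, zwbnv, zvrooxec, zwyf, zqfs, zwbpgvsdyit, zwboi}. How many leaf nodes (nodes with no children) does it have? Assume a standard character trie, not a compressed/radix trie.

Leaves are exactly the stored words that no other stored word extends.
Those words: "ufmyi", "zdlqb", "zdlvrvjrk", "zdlwqqknhu", "zqfs", "zsgrebugly", "zvrooxec", "zwbf", "zwbnv", "zwboh", "zwboi", "zwbpgvsdyia", "zwbpgvsdyid", "zwbpgvsdyit", "zwbpgvsdyzj", "zwbpgyhlyqa", "zwda", "zwugpswoq", "zwyf"
Leaf count: 19

19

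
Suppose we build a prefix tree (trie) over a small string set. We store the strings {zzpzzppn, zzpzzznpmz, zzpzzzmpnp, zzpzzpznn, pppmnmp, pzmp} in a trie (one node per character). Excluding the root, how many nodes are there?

Count nodes per top-level branch (shared prefixes stored once):
  'p'-branch (pppmnmp, pzmp): 10 nodes
  'z'-branch (zzpzzppn, zzpzzpznn, zzpzzzmpnp, zzpzzznpmz): 20 nodes
Sum: 30

30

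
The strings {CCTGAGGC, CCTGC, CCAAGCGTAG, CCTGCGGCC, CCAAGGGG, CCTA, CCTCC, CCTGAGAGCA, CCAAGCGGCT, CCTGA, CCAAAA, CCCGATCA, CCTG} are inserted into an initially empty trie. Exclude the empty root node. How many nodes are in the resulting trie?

42

Trace insertions, counting only characters that open a new branch:
  "CCTGAGGC" → 8 new (C, C, T, G, A, G, G, C)
  "CCTGC" → prefix "CCTG" already present; 1 new (C)
  "CCAAGCGTAG" → prefix "CC" already present; 8 new (A, A, G, C, G, T, A, G)
  "CCTGCGGCC" → prefix "CCTGC" already present; 4 new (G, G, C, C)
  "CCAAGGGG" → prefix "CCAAG" already present; 3 new (G, G, G)
  "CCTA" → prefix "CCT" already present; 1 new (A)
  "CCTCC" → prefix "CCT" already present; 2 new (C, C)
  "CCTGAGAGCA" → prefix "CCTGAG" already present; 4 new (A, G, C, A)
  "CCAAGCGGCT" → prefix "CCAAGCG" already present; 3 new (G, C, T)
  "CCTGA" → prefix "CCTGA" already present; 0 new (none)
  "CCAAAA" → prefix "CCAA" already present; 2 new (A, A)
  "CCCGATCA" → prefix "CC" already present; 6 new (C, G, A, T, C, A)
  "CCTG" → prefix "CCTG" already present; 0 new (none)
Total nodes = 8 + 1 + 8 + 4 + 3 + 1 + 2 + 4 + 3 + 0 + 2 + 6 + 0 = 42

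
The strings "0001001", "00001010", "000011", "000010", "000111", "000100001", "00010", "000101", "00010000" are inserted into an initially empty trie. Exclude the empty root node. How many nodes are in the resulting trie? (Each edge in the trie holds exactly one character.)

Insert word by word; a character creates a node only if that edge doesn't already exist:
  "0001001" → 7 new (0, 0, 0, 1, 0, 0, 1)
  "00001010" → prefix "000" already present; 5 new (0, 1, 0, 1, 0)
  "000011" → prefix "00001" already present; 1 new (1)
  "000010" → prefix "000010" already present; 0 new (none)
  "000111" → prefix "0001" already present; 2 new (1, 1)
  "000100001" → prefix "000100" already present; 3 new (0, 0, 1)
  "00010" → prefix "00010" already present; 0 new (none)
  "000101" → prefix "00010" already present; 1 new (1)
  "00010000" → prefix "00010000" already present; 0 new (none)
Total nodes = 7 + 5 + 1 + 0 + 2 + 3 + 0 + 1 + 0 = 19

19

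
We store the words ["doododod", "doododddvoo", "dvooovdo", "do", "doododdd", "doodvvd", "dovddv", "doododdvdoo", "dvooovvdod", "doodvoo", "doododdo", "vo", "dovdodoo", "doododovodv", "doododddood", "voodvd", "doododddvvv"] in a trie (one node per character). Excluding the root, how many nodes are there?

Trace insertions, counting only characters that open a new branch:
  "doododod" → 8 new (d, o, o, d, o, d, o, d)
  "doododddvoo" → prefix "doodod" already present; 5 new (d, d, v, o, o)
  "dvooovdo" → prefix "d" already present; 7 new (v, o, o, o, v, d, o)
  "do" → prefix "do" already present; 0 new (none)
  "doododdd" → prefix "doododdd" already present; 0 new (none)
  "doodvvd" → prefix "dood" already present; 3 new (v, v, d)
  "dovddv" → prefix "do" already present; 4 new (v, d, d, v)
  "doododdvdoo" → prefix "doododd" already present; 4 new (v, d, o, o)
  "dvooovvdod" → prefix "dvooov" already present; 4 new (v, d, o, d)
  "doodvoo" → prefix "doodv" already present; 2 new (o, o)
  "doododdo" → prefix "doododd" already present; 1 new (o)
  "vo" → 2 new (v, o)
  "dovdodoo" → prefix "dovd" already present; 4 new (o, d, o, o)
  "doododovodv" → prefix "doododo" already present; 4 new (v, o, d, v)
  "doododddood" → prefix "doododdd" already present; 3 new (o, o, d)
  "voodvd" → prefix "vo" already present; 4 new (o, d, v, d)
  "doododddvvv" → prefix "doododddv" already present; 2 new (v, v)
Total nodes = 8 + 5 + 7 + 0 + 0 + 3 + 4 + 4 + 4 + 2 + 1 + 2 + 4 + 4 + 3 + 4 + 2 = 57

57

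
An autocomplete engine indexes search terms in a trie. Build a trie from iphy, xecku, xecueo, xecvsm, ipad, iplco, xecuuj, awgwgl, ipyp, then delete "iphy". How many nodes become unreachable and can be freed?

2

A node on "iphy"'s path can go only if nothing else ends at it or branches off below it.
The suffix "hy" (2 nodes) is used only by "iphy"; the node for "ip" still has the child "a", so pruning stops there.
Nodes removed: 2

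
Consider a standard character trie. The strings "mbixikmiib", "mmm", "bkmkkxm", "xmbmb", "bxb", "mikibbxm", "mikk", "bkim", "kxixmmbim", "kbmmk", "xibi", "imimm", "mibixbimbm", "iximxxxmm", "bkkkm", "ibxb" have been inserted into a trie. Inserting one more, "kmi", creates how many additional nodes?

2

"k" is already a path in the trie; the remaining "mi" must be added.
New nodes needed: |"kmi"| − 1 = 3 − 1 = 2.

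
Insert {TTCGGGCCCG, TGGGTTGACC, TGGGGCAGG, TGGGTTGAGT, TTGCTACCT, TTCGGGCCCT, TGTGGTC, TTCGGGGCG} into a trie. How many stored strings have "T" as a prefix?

Walk to "T"; the words in its subtree are exactly those with that prefix.
Matches: "TGGGGCAGG", "TGGGTTGACC", "TGGGTTGAGT", "TGTGGTC", "TTCGGGCCCG", "TTCGGGCCCT", "TTCGGGGCG", "TTGCTACCT"
Count: 8

8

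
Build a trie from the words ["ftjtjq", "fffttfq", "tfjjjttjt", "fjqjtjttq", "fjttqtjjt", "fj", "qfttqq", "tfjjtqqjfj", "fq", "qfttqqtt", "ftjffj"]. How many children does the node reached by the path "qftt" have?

1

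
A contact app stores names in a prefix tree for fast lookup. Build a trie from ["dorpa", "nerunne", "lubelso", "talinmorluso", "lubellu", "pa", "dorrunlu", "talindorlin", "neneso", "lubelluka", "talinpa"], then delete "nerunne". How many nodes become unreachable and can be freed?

A node on "nerunne"'s path can go only if nothing else ends at it or branches off below it.
The suffix "runne" (5 nodes) is used only by "nerunne"; the node for "ne" still has the child "n", so pruning stops there.
Nodes removed: 5

5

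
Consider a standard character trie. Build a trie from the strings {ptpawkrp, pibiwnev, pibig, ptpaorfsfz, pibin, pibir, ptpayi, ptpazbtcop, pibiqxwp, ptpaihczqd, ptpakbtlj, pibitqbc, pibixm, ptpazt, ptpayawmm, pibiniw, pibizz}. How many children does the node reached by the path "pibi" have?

8

Follow the path "pibi" to its node, then look at its outgoing edges.
Distinct next characters after "pibi": g, n, q, r, t, w, x, z.
That node has 8 child edges.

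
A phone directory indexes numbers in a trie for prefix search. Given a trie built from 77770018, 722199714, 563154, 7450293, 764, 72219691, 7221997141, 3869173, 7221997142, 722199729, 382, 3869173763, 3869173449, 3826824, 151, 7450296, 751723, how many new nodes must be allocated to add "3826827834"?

Walking "3826827834" from the root, the first 6 characters ("382682") follow existing edges; "7" is the first miss.
Each of the 4 remaining characters creates one node.

4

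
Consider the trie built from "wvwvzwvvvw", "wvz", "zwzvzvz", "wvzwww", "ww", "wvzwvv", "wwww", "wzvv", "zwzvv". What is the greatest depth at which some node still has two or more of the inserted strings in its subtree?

4

Equivalently: take the maximum, over all pairs, of their longest common prefix length.
"wvzwvv" and "wvzwww" agree on "wvzw" (4 characters) before diverging; nothing deeper is shared.
Longest shared-prefix length: 4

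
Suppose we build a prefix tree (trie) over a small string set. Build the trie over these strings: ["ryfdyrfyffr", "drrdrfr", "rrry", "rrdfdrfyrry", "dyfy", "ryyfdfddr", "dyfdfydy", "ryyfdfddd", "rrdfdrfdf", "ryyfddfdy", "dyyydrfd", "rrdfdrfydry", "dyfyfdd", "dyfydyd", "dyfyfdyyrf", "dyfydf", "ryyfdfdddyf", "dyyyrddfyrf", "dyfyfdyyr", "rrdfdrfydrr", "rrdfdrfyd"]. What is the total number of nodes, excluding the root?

Insert word by word; a character creates a node only if that edge doesn't already exist:
  "ryfdyrfyffr" → 11 new (r, y, f, d, y, r, f, y, f, f, r)
  "drrdrfr" → 7 new (d, r, r, d, r, f, r)
  "rrry" → prefix "r" already present; 3 new (r, r, y)
  "rrdfdrfyrry" → prefix "rr" already present; 9 new (d, f, d, r, f, y, r, r, y)
  "dyfy" → prefix "d" already present; 3 new (y, f, y)
  "ryyfdfddr" → prefix "ry" already present; 7 new (y, f, d, f, d, d, r)
  "dyfdfydy" → prefix "dyf" already present; 5 new (d, f, y, d, y)
  "ryyfdfddd" → prefix "ryyfdfdd" already present; 1 new (d)
  "rrdfdrfdf" → prefix "rrdfdrf" already present; 2 new (d, f)
  "ryyfddfdy" → prefix "ryyfd" already present; 4 new (d, f, d, y)
  "dyyydrfd" → prefix "dy" already present; 6 new (y, y, d, r, f, d)
  "rrdfdrfydry" → prefix "rrdfdrfy" already present; 3 new (d, r, y)
  "dyfyfdd" → prefix "dyfy" already present; 3 new (f, d, d)
  "dyfydyd" → prefix "dyfy" already present; 3 new (d, y, d)
  "dyfyfdyyrf" → prefix "dyfyfd" already present; 4 new (y, y, r, f)
  "dyfydf" → prefix "dyfyd" already present; 1 new (f)
  "ryyfdfdddyf" → prefix "ryyfdfddd" already present; 2 new (y, f)
  "dyyyrddfyrf" → prefix "dyyy" already present; 7 new (r, d, d, f, y, r, f)
  "dyfyfdyyr" → prefix "dyfyfdyyr" already present; 0 new (none)
  "rrdfdrfydrr" → prefix "rrdfdrfydr" already present; 1 new (r)
  "rrdfdrfyd" → prefix "rrdfdrfyd" already present; 0 new (none)
Total nodes = 11 + 7 + 3 + 9 + 3 + 7 + 5 + 1 + 2 + 4 + 6 + 3 + 3 + 3 + 4 + 1 + 2 + 7 + 0 + 1 + 0 = 82

82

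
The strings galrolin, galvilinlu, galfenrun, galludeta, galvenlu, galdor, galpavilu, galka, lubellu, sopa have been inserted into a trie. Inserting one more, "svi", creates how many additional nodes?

2

Walking "svi" from the root, the first 1 characters ("s") follow existing edges; "v" is the first miss.
New nodes needed: |"svi"| − 1 = 3 − 1 = 2.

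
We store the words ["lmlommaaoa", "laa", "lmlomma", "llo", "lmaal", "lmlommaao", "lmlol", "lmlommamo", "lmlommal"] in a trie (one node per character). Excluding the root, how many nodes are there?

Trie structure (* marks end of a word):
(root)
└─ l
   ├─ a
   │  └─ a *
   ├─ l
   │  └─ o *
   └─ m
      ├─ a
      │  └─ a
      │     └─ l *
      └─ l
         └─ o
            ├─ l *
            └─ m
               └─ m
                  └─ a *
                     ├─ a
                     │  └─ o *
                     │     └─ a *
                     ├─ l *
                     └─ m
                        └─ o *
Counting every labelled node above: 21.

21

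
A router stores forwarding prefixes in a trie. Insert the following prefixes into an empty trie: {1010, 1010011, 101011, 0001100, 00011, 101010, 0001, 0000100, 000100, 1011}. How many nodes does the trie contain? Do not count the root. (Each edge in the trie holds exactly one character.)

24

Count nodes per top-level branch (shared prefixes stored once):
  '0'-branch (0000100, 0001, 000100, 00011, 0001100): 13 nodes
  '1'-branch (1010, 1010011, 101010, 101011, 1011): 11 nodes
Sum: 24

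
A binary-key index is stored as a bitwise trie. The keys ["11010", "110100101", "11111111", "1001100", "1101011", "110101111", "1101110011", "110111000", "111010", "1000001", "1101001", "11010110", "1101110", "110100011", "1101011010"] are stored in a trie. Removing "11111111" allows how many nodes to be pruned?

After clearing the end-marker at "11111111", prune upward until reaching a node still needed by another word.
The suffix "11111" (5 nodes) is used only by "11111111"; the node for "111" still has the child "0", so pruning stops there.
Nodes removed: 5

5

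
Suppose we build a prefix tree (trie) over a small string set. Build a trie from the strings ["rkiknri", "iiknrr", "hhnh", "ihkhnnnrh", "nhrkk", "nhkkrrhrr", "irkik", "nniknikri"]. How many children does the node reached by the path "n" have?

2

Follow the path "n" to its node, then look at its outgoing edges.
Characters that immediately follow "n" among the stored strings: {h, n}.
That node has 2 child edges.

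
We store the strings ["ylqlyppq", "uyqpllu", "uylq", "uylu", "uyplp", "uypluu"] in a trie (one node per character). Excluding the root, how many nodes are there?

23

Count nodes per top-level branch (shared prefixes stored once):
  'u'-branch (uylq, uylu, uyplp, uypluu, uyqpllu): 15 nodes
  'y'-branch (ylqlyppq): 8 nodes
Sum: 23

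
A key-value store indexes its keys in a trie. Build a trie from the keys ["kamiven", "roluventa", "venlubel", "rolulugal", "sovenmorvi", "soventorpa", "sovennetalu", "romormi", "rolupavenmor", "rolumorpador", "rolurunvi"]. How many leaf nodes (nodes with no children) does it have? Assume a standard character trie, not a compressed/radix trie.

Leaves are exactly the stored words that no other stored word extends.
Those words: "kamiven", "rolulugal", "rolumorpador", "rolupavenmor", "rolurunvi", "roluventa", "romormi", "sovenmorvi", "sovennetalu", "soventorpa", "venlubel"
Leaf count: 11

11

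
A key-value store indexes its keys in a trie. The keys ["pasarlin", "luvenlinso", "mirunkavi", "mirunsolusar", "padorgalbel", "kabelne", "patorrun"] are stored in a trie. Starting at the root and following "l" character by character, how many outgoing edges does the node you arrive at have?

The children of the "l" node are the distinct next characters among strings starting with "l".
Distinct next characters after "l": u.
That node has 1 child edge.

1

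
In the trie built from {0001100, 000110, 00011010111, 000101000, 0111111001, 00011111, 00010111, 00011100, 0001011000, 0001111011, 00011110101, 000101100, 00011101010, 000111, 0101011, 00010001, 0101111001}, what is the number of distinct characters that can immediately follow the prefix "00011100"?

0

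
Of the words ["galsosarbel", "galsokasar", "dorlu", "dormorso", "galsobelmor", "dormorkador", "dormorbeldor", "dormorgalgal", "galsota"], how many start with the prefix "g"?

Walk to "g"; the words in its subtree are exactly those with that prefix.
Matches: "galsobelmor", "galsokasar", "galsosarbel", "galsota"
Count: 4

4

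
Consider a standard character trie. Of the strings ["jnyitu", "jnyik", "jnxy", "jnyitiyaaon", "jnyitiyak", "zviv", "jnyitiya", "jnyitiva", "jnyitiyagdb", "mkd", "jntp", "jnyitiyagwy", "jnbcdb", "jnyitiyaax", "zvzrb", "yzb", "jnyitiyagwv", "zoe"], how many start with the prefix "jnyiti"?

Filter for entries beginning with "jnyiti":
Words under "jnyiti": jnyitiva, jnyitiya, jnyitiyaaon, jnyitiyaax, jnyitiyagdb, jnyitiyagwv, jnyitiyagwy, jnyitiyak
Count: 8

8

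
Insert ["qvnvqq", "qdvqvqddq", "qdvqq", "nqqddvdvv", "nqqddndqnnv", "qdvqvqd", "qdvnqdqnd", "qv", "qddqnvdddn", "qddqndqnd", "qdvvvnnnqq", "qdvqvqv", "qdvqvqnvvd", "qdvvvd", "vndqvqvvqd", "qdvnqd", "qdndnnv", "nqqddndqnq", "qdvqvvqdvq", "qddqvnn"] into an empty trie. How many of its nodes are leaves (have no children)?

17

Leaves are exactly the stored words that no other stored word extends.
Those words: "nqqddndqnnv", "nqqddndqnq", "nqqddvdvv", "qddqndqnd", "qddqnvdddn", "qddqvnn", "qdndnnv", "qdvnqdqnd", "qdvqq", "qdvqvqddq", "qdvqvqnvvd", "qdvqvqv", "qdvqvvqdvq", "qdvvvd", "qdvvvnnnqq", "qvnvqq", "vndqvqvvqd"
Leaf count: 17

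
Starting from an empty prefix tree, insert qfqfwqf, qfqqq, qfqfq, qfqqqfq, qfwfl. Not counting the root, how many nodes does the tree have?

Trie structure (* marks end of a word):
(root)
└─ q
   └─ f
      ├─ q
      │  ├─ f
      │  │  ├─ q *
      │  │  └─ w
      │  │     └─ q
      │  │        └─ f *
      │  └─ q
      │     └─ q *
      │        └─ f
      │           └─ q *
      └─ w
         └─ f
            └─ l *
Counting every labelled node above: 15.

15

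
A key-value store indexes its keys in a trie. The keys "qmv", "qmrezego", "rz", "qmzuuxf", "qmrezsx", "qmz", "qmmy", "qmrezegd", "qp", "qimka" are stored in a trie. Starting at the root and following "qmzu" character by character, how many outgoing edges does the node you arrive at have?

Follow the path "qmzu" to its node, then look at its outgoing edges.
Distinct next characters after "qmzu": u.
That node has 1 child edge.

1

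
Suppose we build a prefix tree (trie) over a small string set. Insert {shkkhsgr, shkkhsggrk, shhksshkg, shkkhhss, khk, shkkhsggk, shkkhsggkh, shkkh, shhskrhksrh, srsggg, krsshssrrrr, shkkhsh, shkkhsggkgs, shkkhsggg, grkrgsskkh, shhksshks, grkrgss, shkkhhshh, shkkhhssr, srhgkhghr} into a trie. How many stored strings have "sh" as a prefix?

Walk to "sh"; the words in its subtree are exactly those with that prefix.
Words under "sh": shhksshkg, shhksshks, shhskrhksrh, shkkh, shkkhhshh, shkkhhss, shkkhhssr, shkkhsggg, shkkhsggk, shkkhsggkgs, shkkhsggkh, shkkhsggrk, shkkhsgr, shkkhsh
Count: 14

14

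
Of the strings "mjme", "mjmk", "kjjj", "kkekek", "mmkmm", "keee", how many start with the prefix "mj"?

2

Filter for entries beginning with "mj":
Matches: "mjme", "mjmk"
Count: 2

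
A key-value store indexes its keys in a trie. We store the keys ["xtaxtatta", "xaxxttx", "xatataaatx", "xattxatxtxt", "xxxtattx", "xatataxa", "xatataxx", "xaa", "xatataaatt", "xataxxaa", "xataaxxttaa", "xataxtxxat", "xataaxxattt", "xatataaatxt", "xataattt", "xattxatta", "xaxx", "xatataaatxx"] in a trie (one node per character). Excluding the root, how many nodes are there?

70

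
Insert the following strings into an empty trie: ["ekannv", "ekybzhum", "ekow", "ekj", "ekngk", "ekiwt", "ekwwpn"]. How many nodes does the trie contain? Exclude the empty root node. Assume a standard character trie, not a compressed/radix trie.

25

Trie structure (* marks end of a word):
(root)
└─ e
   └─ k
      ├─ a
      │  └─ n
      │     └─ n
      │        └─ v *
      ├─ i
      │  └─ w
      │     └─ t *
      ├─ j *
      ├─ n
      │  └─ g
      │     └─ k *
      ├─ o
      │  └─ w *
      ├─ w
      │  └─ w
      │     └─ p
      │        └─ n *
      └─ y
         └─ b
            └─ z
               └─ h
                  └─ u
                     └─ m *
Counting every labelled node above: 25.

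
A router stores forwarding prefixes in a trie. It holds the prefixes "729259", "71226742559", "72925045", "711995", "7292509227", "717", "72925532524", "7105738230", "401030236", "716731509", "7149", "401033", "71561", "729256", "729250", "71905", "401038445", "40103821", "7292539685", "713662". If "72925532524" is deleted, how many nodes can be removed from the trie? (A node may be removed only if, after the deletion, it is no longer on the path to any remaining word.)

Walk "72925532524" from the leaf back toward the root, removing each node that no remaining word uses.
The suffix "532524" (6 nodes) is used only by "72925532524"; the node for "72925" still has the child "9", so pruning stops there.
Nodes removed: 6

6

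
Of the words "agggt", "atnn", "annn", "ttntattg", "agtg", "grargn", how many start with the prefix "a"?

4

Filter for entries beginning with "a":
Words under "a": agggt, agtg, annn, atnn
Count: 4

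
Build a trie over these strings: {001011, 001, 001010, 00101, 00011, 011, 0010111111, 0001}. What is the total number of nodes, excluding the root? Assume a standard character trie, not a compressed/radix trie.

16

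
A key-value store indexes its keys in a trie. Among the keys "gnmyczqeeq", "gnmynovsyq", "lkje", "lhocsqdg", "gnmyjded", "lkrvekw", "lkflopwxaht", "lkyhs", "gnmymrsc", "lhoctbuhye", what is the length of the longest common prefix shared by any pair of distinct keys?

The deepest shared node is where two words last agree before diverging.
e.g. "gnmyczqeeq" and "gnmyjded" share the prefix "gnmy" of length 4; no pair shares a longer one.
Longest shared-prefix length: 4

4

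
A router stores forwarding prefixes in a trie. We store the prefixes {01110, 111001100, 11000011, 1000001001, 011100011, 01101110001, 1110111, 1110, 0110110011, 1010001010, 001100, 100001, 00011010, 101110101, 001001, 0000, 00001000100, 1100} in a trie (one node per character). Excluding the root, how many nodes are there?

85

For each word, the new-node count is its length minus the longest prefix already in the trie:
  "01110" → 5 new (0, 1, 1, 1, 0)
  "111001100" → 9 new (1, 1, 1, 0, 0, 1, 1, 0, 0)
  "11000011" → prefix "11" already present; 6 new (0, 0, 0, 0, 1, 1)
  "1000001001" → prefix "1" already present; 9 new (0, 0, 0, 0, 0, 1, 0, 0, 1)
  "011100011" → prefix "01110" already present; 4 new (0, 0, 1, 1)
  "01101110001" → prefix "011" already present; 8 new (0, 1, 1, 1, 0, 0, 0, 1)
  "1110111" → prefix "1110" already present; 3 new (1, 1, 1)
  "1110" → prefix "1110" already present; 0 new (none)
  "0110110011" → prefix "011011" already present; 4 new (0, 0, 1, 1)
  "1010001010" → prefix "10" already present; 8 new (1, 0, 0, 0, 1, 0, 1, 0)
  "001100" → prefix "0" already present; 5 new (0, 1, 1, 0, 0)
  "100001" → prefix "10000" already present; 1 new (1)
  "00011010" → prefix "00" already present; 6 new (0, 1, 1, 0, 1, 0)
  "101110101" → prefix "101" already present; 6 new (1, 1, 0, 1, 0, 1)
  "001001" → prefix "001" already present; 3 new (0, 0, 1)
  "0000" → prefix "000" already present; 1 new (0)
  "00001000100" → prefix "0000" already present; 7 new (1, 0, 0, 0, 1, 0, 0)
  "1100" → prefix "1100" already present; 0 new (none)
Total nodes = 5 + 9 + 6 + 9 + 4 + 8 + 3 + 0 + 4 + 8 + 5 + 1 + 6 + 6 + 3 + 1 + 7 + 0 = 85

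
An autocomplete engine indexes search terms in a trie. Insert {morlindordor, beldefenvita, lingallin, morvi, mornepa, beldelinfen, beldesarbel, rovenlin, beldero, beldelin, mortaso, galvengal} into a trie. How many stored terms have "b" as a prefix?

Filter for entries beginning with "b":
Words under "b": beldefenvita, beldelin, beldelinfen, beldero, beldesarbel
Count: 5

5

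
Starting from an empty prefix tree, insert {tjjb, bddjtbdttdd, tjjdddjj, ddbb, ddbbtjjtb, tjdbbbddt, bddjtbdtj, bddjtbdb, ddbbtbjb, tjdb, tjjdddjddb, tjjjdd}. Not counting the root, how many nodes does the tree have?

Count nodes per top-level branch (shared prefixes stored once):
  'b'-branch (bddjtbdb, bddjtbdtj, bddjtbdttdd): 13 nodes
  'd'-branch (ddbb, ddbbtbjb, ddbbtjjtb): 12 nodes
  't'-branch (tjdb, tjdbbbddt, tjjb, tjjdddjddb, tjjdddjj, tjjjdd): 22 nodes
Sum: 47

47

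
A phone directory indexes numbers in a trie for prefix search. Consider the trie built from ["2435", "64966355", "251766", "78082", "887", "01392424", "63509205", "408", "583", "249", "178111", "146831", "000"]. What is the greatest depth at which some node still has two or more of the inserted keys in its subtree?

Equivalently: take the maximum, over all pairs, of their longest common prefix length.
"2435" and "249" agree on "24" (2 characters) before diverging; nothing deeper is shared.
Longest shared-prefix length: 2

2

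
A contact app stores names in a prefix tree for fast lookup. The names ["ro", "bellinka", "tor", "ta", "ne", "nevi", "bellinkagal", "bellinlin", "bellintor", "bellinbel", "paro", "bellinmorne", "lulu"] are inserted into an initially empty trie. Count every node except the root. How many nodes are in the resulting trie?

Insert word by word; a character creates a node only if that edge doesn't already exist:
  "ro" → 2 new (r, o)
  "bellinka" → 8 new (b, e, l, l, i, n, k, a)
  "tor" → 3 new (t, o, r)
  "ta" → prefix "t" already present; 1 new (a)
  "ne" → 2 new (n, e)
  "nevi" → prefix "ne" already present; 2 new (v, i)
  "bellinkagal" → prefix "bellinka" already present; 3 new (g, a, l)
  "bellinlin" → prefix "bellin" already present; 3 new (l, i, n)
  "bellintor" → prefix "bellin" already present; 3 new (t, o, r)
  "bellinbel" → prefix "bellin" already present; 3 new (b, e, l)
  "paro" → 4 new (p, a, r, o)
  "bellinmorne" → prefix "bellin" already present; 5 new (m, o, r, n, e)
  "lulu" → 4 new (l, u, l, u)
Total nodes = 2 + 8 + 3 + 1 + 2 + 2 + 3 + 3 + 3 + 3 + 4 + 5 + 4 = 43

43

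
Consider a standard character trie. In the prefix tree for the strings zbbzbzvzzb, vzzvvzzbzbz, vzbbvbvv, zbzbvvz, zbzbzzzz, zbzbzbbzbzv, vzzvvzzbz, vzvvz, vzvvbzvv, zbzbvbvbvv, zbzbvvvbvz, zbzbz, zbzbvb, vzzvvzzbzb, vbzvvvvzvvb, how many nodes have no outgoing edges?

A leaf is a node with no children — equivalently, the end of a word that is not a proper prefix of any other stored word.
Those words: "vbzvvvvzvvb", "vzbbvbvv", "vzvvbzvv", "vzvvz", "vzzvvzzbzbz", "zbbzbzvzzb", "zbzbvbvbvv", "zbzbvvvbvz", "zbzbvvz", "zbzbzbbzbzv", "zbzbzzzz"
Leaf count: 11

11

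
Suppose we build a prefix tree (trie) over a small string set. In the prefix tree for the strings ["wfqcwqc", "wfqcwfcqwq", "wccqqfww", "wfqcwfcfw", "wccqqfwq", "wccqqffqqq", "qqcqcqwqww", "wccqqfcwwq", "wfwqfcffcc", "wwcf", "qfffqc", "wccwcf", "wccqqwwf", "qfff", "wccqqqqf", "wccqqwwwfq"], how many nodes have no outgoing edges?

A leaf is a node with no children — equivalently, the end of a word that is not a proper prefix of any other stored word.
Those words: "qfffqc", "qqcqcqwqww", "wccqqfcwwq", "wccqqffqqq", "wccqqfwq", "wccqqfww", "wccqqqqf", "wccqqwwf", "wccqqwwwfq", "wccwcf", "wfqcwfcfw", "wfqcwfcqwq", "wfqcwqc", "wfwqfcffcc", "wwcf"
Leaf count: 15

15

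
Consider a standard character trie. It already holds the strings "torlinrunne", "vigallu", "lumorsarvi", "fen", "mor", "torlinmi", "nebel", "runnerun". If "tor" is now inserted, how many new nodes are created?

Every character of "tor" already lies on an existing path (it is a prefix of some stored word).
No new nodes are needed: 0.

0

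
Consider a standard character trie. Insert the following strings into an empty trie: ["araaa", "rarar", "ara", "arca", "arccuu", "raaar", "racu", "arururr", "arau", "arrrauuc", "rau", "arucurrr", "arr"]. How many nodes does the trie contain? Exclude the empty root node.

Trace insertions, counting only characters that open a new branch:
  "araaa" → 5 new (a, r, a, a, a)
  "rarar" → 5 new (r, a, r, a, r)
  "ara" → prefix "ara" already present; 0 new (none)
  "arca" → prefix "ar" already present; 2 new (c, a)
  "arccuu" → prefix "arc" already present; 3 new (c, u, u)
  "raaar" → prefix "ra" already present; 3 new (a, a, r)
  "racu" → prefix "ra" already present; 2 new (c, u)
  "arururr" → prefix "ar" already present; 5 new (u, r, u, r, r)
  "arau" → prefix "ara" already present; 1 new (u)
  "arrrauuc" → prefix "ar" already present; 6 new (r, r, a, u, u, c)
  "rau" → prefix "ra" already present; 1 new (u)
  "arucurrr" → prefix "aru" already present; 5 new (c, u, r, r, r)
  "arr" → prefix "arr" already present; 0 new (none)
Total nodes = 5 + 5 + 0 + 2 + 3 + 3 + 2 + 5 + 1 + 6 + 1 + 5 + 0 = 38

38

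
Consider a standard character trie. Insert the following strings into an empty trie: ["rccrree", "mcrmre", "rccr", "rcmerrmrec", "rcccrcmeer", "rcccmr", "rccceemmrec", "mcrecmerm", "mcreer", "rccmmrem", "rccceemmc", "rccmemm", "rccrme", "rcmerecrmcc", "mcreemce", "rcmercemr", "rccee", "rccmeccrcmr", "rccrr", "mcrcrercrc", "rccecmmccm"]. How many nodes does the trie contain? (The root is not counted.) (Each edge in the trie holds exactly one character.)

90

Count nodes per top-level branch (shared prefixes stored once):
  'm'-branch (mcrcrercrc, mcrecmerm, mcreemce, mcreer, mcrmre): 24 nodes
  'r'-branch (rccceemmc, rccceemmrec, rcccmr, rcccrcmeer, rccecmmccm, rccee, rccmeccrcmr, rccmemm, rccmmrem, rccr, rccrme, rccrr, rccrree, rcmercemr, rcmerecrmcc, rcmerrmrec): 66 nodes
Sum: 90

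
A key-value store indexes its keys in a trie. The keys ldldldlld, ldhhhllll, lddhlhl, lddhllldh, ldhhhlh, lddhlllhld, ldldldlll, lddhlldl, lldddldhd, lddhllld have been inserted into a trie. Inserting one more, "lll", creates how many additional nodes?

1

Walking "lll" from the root, the first 2 characters ("ll") follow existing edges; "l" is the first miss.
New nodes needed: |"lll"| − 2 = 3 − 2 = 1.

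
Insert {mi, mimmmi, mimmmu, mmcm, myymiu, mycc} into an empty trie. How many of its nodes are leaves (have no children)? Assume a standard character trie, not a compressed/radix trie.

5

Leaves are exactly the stored words that no other stored word extends.
Those words: "mimmmi", "mimmmu", "mmcm", "mycc", "myymiu"
Leaf count: 5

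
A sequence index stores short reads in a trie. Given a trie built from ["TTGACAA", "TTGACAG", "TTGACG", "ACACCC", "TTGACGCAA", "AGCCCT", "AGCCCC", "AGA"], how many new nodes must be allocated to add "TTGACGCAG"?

The longest prefix of "TTGACGCAG" already in the trie is "TTGACGCA" (length 8).
New nodes needed: |"TTGACGCAG"| − 8 = 9 − 8 = 1.

1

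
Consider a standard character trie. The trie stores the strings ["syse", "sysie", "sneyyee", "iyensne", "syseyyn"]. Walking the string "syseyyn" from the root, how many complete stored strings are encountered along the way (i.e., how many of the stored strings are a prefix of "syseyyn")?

2

Traverse "syseyyn" character by character; count nodes along the way that are marked as word ends.
Prefixes of the query that are stored words: "syse", "syseyyn"
Count: 2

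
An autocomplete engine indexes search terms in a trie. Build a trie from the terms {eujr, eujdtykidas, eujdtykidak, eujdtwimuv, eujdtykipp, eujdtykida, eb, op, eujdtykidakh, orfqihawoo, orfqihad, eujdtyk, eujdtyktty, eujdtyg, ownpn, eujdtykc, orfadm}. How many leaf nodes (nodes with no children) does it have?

14

A leaf is a node with no children — equivalently, the end of a word that is not a proper prefix of any other stored word.
Those words: "eb", "eujdtwimuv", "eujdtyg", "eujdtykc", "eujdtykidakh", "eujdtykidas", "eujdtykipp", "eujdtyktty", "eujr", "op", "orfadm", "orfqihad", "orfqihawoo", "ownpn"
Leaf count: 14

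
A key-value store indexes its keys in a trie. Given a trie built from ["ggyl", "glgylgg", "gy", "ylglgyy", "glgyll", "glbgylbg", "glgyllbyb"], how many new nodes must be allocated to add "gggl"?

2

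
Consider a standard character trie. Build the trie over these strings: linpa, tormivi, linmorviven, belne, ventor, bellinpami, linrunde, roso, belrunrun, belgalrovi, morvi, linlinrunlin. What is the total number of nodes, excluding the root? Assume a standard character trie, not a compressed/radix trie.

Insert word by word; a character creates a node only if that edge doesn't already exist:
  "linpa" → 5 new (l, i, n, p, a)
  "tormivi" → 7 new (t, o, r, m, i, v, i)
  "linmorviven" → prefix "lin" already present; 8 new (m, o, r, v, i, v, e, n)
  "belne" → 5 new (b, e, l, n, e)
  "ventor" → 6 new (v, e, n, t, o, r)
  "bellinpami" → prefix "bel" already present; 7 new (l, i, n, p, a, m, i)
  "linrunde" → prefix "lin" already present; 5 new (r, u, n, d, e)
  "roso" → 4 new (r, o, s, o)
  "belrunrun" → prefix "bel" already present; 6 new (r, u, n, r, u, n)
  "belgalrovi" → prefix "bel" already present; 7 new (g, a, l, r, o, v, i)
  "morvi" → 5 new (m, o, r, v, i)
  "linlinrunlin" → prefix "lin" already present; 9 new (l, i, n, r, u, n, l, i, n)
Total nodes = 5 + 7 + 8 + 5 + 6 + 7 + 5 + 4 + 6 + 7 + 5 + 9 = 74

74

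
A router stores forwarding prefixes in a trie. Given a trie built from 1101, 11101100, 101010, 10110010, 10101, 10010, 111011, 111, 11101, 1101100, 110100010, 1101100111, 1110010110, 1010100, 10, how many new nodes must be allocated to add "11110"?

2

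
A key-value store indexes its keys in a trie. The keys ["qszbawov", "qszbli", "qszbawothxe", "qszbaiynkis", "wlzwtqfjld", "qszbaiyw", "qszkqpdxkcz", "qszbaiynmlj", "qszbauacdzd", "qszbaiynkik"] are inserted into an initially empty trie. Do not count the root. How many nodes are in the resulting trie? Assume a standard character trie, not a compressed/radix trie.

Trace insertions, counting only characters that open a new branch:
  "qszbawov" → 8 new (q, s, z, b, a, w, o, v)
  "qszbli" → prefix "qszb" already present; 2 new (l, i)
  "qszbawothxe" → prefix "qszbawo" already present; 4 new (t, h, x, e)
  "qszbaiynkis" → prefix "qszba" already present; 6 new (i, y, n, k, i, s)
  "wlzwtqfjld" → 10 new (w, l, z, w, t, q, f, j, l, d)
  "qszbaiyw" → prefix "qszbaiy" already present; 1 new (w)
  "qszkqpdxkcz" → prefix "qsz" already present; 8 new (k, q, p, d, x, k, c, z)
  "qszbaiynmlj" → prefix "qszbaiyn" already present; 3 new (m, l, j)
  "qszbauacdzd" → prefix "qszba" already present; 6 new (u, a, c, d, z, d)
  "qszbaiynkik" → prefix "qszbaiynki" already present; 1 new (k)
Total nodes = 8 + 2 + 4 + 6 + 10 + 1 + 8 + 3 + 6 + 1 = 49

49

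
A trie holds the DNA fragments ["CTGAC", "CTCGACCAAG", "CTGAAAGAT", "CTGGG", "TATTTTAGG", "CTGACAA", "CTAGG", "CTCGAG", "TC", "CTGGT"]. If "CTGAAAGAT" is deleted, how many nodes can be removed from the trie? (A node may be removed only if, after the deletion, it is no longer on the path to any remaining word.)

5

Walk "CTGAAAGAT" from the leaf back toward the root, removing each node that no remaining word uses.
The suffix "AAGAT" (5 nodes) is used only by "CTGAAAGAT"; the node for "CTGA" still has the child "C", so pruning stops there.
Nodes removed: 5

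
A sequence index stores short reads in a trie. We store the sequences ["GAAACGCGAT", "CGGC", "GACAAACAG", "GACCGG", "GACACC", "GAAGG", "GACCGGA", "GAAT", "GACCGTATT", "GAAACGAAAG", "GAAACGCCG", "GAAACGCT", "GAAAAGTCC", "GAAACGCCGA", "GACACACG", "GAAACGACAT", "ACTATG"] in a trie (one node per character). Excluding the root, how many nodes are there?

Count nodes per top-level branch (shared prefixes stored once):
  'A'-branch (ACTATG): 6 nodes
  'C'-branch (CGGC): 4 nodes
  'G'-branch (GAAAAGTCC, GAAACGAAAG, GAAACGACAT, GAAACGCCG, GAAACGCCGA, GAAACGCGAT, GAAACGCT, GAAGG, GAAT, GACAAACAG, GACACACG, GACACC, GACCGG, GACCGGA, GACCGTATT): 49 nodes
Sum: 59

59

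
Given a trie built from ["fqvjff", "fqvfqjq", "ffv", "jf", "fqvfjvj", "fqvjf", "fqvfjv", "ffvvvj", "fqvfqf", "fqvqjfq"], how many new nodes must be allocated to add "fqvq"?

Every character of "fqvq" already lies on an existing path (it is a prefix of some stored word).
No new nodes are needed: 0.

0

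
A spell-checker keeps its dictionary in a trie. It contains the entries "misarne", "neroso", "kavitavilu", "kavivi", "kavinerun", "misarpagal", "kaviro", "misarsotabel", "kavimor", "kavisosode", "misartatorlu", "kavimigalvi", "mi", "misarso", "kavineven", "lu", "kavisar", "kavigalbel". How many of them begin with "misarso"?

2

Walk to "misarso"; the words in its subtree are exactly those with that prefix.
Matches: "misarso", "misarsotabel"
Count: 2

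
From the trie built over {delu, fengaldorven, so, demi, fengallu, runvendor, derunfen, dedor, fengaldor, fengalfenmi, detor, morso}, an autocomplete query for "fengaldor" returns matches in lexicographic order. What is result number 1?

fengaldor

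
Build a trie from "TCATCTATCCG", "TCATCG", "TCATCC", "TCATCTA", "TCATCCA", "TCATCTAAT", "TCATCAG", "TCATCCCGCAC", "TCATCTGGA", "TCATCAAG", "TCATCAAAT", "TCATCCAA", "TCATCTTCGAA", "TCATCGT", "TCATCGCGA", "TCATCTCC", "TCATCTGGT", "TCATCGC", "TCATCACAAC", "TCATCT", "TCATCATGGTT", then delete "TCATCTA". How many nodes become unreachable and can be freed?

After clearing the end-marker at "TCATCTA", prune upward until reaching a node still needed by another word.
Every node on "TCATCTA" is still needed (e.g. by "TCATCTATCCG"), so nothing is freed.
Nodes removed: 0

0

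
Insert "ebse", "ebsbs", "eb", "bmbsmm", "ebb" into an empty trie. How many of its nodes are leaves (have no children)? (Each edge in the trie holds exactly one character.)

4

A leaf is a node with no children — equivalently, the end of a word that is not a proper prefix of any other stored word.
Those words: "bmbsmm", "ebb", "ebsbs", "ebse"
Leaf count: 4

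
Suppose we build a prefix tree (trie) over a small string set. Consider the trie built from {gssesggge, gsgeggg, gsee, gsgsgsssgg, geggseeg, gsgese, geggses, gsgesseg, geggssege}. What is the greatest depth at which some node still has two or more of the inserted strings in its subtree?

6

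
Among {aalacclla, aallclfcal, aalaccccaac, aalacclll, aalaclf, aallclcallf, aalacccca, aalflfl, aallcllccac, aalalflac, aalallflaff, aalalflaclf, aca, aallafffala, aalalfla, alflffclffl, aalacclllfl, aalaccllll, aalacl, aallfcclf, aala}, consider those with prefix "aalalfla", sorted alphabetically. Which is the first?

Words with prefix "aalalfla", in lexicographic order: "aalalfla", "aalalflac", "aalalflaclf"
The 1st is aalalfla.

aalalfla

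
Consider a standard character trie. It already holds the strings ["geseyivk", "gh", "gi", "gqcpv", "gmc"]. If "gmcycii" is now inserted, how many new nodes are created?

4

The longest prefix of "gmcycii" already in the trie is "gmc" (length 3).
Each of the 4 remaining characters creates one node.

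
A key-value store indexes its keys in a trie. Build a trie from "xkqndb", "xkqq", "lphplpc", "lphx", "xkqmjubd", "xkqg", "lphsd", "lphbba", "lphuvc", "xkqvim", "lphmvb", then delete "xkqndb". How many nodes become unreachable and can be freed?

Walk "xkqndb" from the leaf back toward the root, removing each node that no remaining word uses.
The suffix "ndb" (3 nodes) is used only by "xkqndb"; the node for "xkq" still has the child "q", so pruning stops there.
Nodes removed: 3

3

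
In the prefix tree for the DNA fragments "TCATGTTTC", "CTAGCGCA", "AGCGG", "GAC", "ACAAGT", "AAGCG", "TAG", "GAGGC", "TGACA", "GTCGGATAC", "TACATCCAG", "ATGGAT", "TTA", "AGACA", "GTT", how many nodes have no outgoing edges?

15

A leaf is a node with no children — equivalently, the end of a word that is not a proper prefix of any other stored word.
Those words: "AAGCG", "ACAAGT", "AGACA", "AGCGG", "ATGGAT", "CTAGCGCA", "GAC", "GAGGC", "GTCGGATAC", "GTT", "TACATCCAG", "TAG", "TCATGTTTC", "TGACA", "TTA"
Leaf count: 15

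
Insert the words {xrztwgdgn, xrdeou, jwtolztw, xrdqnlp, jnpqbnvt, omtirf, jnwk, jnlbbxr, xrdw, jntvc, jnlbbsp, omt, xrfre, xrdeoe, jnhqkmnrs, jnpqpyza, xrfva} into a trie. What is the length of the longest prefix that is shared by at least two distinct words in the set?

Equivalently: take the maximum, over all pairs, of their longest common prefix length.
"jnlbbsp" and "jnlbbxr" agree on "jnlbb" (5 characters) before diverging; nothing deeper is shared.
Longest shared-prefix length: 5

5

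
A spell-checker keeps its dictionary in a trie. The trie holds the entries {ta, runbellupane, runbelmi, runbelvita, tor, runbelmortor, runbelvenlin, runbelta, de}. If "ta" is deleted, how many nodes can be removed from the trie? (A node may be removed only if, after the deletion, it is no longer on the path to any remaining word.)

Walk "ta" from the leaf back toward the root, removing each node that no remaining word uses.
The suffix "a" (1 node) is used only by "ta"; the node for "t" still has the child "o", so pruning stops there.
Nodes removed: 1

1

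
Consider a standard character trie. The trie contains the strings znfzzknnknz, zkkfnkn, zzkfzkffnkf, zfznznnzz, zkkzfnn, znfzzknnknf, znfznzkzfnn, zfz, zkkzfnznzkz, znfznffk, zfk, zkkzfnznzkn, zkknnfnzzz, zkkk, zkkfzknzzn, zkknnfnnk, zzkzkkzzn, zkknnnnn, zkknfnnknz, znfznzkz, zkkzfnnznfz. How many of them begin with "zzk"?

2

Filter for entries beginning with "zzk":
Words under "zzk": zzkfzkffnkf, zzkzkkzzn
Count: 2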